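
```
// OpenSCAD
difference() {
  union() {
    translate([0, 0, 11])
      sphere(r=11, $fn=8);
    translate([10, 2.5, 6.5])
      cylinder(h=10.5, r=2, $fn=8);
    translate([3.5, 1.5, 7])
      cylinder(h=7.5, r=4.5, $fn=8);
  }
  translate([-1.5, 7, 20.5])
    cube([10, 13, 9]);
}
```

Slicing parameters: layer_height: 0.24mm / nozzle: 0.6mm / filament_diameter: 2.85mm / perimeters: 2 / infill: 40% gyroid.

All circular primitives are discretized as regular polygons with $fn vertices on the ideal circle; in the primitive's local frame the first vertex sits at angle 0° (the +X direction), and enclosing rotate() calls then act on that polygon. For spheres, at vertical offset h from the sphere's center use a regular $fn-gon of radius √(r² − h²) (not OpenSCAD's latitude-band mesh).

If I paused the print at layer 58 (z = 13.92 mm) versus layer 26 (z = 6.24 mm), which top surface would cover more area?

Layer 58 (z = 13.92): the sphere: section is a regular 8-gon, circumradius = √(r²−h²) = √(11²−2.92²) = 10.605 (area = (8/2)·10.605²·sin(360°/8) = 318.12 mm²); the r=2 cylinder at (10, 2.5) contributes a regular 8-gon of circumradius 2 (area = (8/2)·2.000²·sin(360°/8) = 11.31 mm²); the r=4.5 cylinder at (3.5, 1.5) contributes a regular 8-gon of circumradius 4.5 (area = (8/2)·4.500²·sin(360°/8) = 57.28 mm²); Taking the union: the regions partially overlap — summed areas 386.71 mm² minus the doubly-counted overlap 61.46 mm² gives 325.25 mm² — area = 325.25 mm²; the cube at (-1.5, 7) does not reach this height (z outside [20.5, 29.5]); After the difference (first − rest): none of the subtracted shapes is present at this height, so the result so far is unchanged — area = 325.25 mm². So its area = 325.25 mm². Layer 26 (z = 6.24): the sphere: section is a regular 8-gon, circumradius = √(r²−h²) = √(11²−4.76²) = 9.917 (area = (8/2)·9.917²·sin(360°/8) = 278.15 mm²); the cylinder at (10, 2.5) is absent (z outside [6.5, 17]); the cylinder at (3.5, 1.5) does not reach this height (z outside [7, 14.5]); Taking the union: only the r=11 sphere is present, so the union is just that shape — area = 278.15 mm²; the cube at (-1.5, 7) is not intersected at this z (z outside [20.5, 29.5]); After the difference (first − rest): none of the subtracted shapes is present at this height, so the result so far is unchanged — area = 278.15 mm². So its area = 278.15 mm². Layer 58 is larger (325.25 vs 278.15 mm²).

layer 58 (z = 13.92 mm)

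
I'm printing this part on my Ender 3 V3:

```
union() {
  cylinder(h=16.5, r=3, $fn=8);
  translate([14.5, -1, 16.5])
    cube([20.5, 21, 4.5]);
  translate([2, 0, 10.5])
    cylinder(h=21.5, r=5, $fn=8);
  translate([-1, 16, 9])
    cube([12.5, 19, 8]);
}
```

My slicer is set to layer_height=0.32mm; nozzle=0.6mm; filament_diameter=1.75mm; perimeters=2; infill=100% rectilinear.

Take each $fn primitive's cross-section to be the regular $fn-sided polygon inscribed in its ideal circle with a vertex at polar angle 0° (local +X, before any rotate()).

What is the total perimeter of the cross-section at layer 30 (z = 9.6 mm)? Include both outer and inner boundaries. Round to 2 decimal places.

At z = 9.6 mm: the cylinder: section is a regular 8-gon, circumradius r=3 (perimeter = 2·8·3.000·sin(180°/8) = 18.37 mm); the cube at (14.5, -1) does not reach this height (z outside [16.5, 21]); the cylinder at (2, 0) does not reach this height (z outside [10.5, 32]); the 12.5×19 cube at (-1, 16) contributes its full rectangle (perimeter 63.00 mm); Taking the union: the 2 present regions are separate (no shared area or edge), so areas and boundary lengths simply add and each stays a separate island — boundary = 81.37 mm. Overall, the cross-section has 2 separate islands. Total boundary length (outer) = 81.37 mm.

81.37 mm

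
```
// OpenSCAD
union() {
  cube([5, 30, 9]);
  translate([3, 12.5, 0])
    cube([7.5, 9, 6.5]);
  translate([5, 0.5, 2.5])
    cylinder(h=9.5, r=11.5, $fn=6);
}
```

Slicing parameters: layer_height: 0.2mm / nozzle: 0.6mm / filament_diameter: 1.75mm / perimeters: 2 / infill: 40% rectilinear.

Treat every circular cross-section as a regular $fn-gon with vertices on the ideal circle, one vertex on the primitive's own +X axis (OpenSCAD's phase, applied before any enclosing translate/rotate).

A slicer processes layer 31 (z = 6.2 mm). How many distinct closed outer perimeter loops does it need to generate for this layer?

1

At z = 6.2 mm: the 5×30 cube contributes its full rectangle; the cube at (3, 12.5) (footprint 7.5×9) is included at this height; the r=11.5 cylinder at (5, 0.5) gives a regular 6-gon of circumradius 11.5 (constant along its height); Combining (union): the regions partially overlap (shared area 70.30 mm²), so overlapping operands fuse into one piece — 1 connected region. The result has 1 disconnected region.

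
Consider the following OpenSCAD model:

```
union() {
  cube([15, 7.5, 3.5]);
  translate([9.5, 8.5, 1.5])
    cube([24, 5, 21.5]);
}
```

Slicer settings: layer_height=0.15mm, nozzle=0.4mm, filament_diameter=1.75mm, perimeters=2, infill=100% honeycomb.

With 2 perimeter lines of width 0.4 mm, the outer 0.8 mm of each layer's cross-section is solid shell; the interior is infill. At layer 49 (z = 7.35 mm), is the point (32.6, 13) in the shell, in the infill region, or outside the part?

shell

At z = 7.35 mm: the cube is absent (z outside [0, 3.5]); the cube at (9.5, 8.5) (footprint 24×5) is included at this height; Combining (union): only the 24×5 cube at (9.5, 8.5) is present, so the union is just that shape — 1 connected region. Overall, the cross-section is a single solid region. The nearest boundary edge runs (33.50, 13.50)→(9.50, 13.50); distance from the point to it = 0.50 mm. The point is inside the cross-section, 0.50 mm from the nearest boundary — within the 0.8 mm shell band (2 × 0.4).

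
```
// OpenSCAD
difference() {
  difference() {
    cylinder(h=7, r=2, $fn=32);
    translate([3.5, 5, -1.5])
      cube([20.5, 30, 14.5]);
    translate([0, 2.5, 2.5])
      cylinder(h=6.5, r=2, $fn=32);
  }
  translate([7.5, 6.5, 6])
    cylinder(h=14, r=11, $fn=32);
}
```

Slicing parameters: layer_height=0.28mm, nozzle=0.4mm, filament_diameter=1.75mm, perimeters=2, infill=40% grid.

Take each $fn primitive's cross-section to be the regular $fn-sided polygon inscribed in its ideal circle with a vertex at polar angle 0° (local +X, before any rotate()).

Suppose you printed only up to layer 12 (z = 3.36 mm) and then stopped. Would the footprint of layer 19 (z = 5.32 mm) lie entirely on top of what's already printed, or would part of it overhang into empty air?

Compare the two slices. At z = 3.36: the r=2 cylinder contributes a regular 32-gon of circumradius 2 (area = (32/2)·2.000²·sin(360°/32) = 12.49 mm²); the cube at (3.5, 5) (footprint 20.5×30) is included at this height (area 615.00 mm²); the r=2 cylinder at (0, 2.5) contributes a regular 32-gon of circumradius 2 (area = (32/2)·2.000²·sin(360°/32) = 12.49 mm²); Subtracting the remaining from the first: starting from the r=2 cylinder (12.49 mm²), the 20.5×30 cube at (3.5, 5) misses the remaining region (no effect); the r=2 cylinder at (0, 2.5) partially overlaps it — only the 3.22 mm² overlap (of its 12.49 mm²) is removed, clipping the outline — area = 9.27 mm²; the cylinder at (7.5, 6.5) is not intersected at this z (z outside [6, 20]); Taking the first minus the rest: none of the subtracted shapes is present at this height, so the result so far is unchanged — area = 9.27 mm². At z = 5.32: the r=2 cylinder gives a regular 32-gon of circumradius 2 (constant along its height) (area = (32/2)·2.000²·sin(360°/32) = 12.49 mm²); the cube at (3.5, 5) (footprint 20.5×30) is included at this height (area 615.00 mm²); the r=2 cylinder at (0, 2.5) contributes a regular 32-gon of circumradius 2 (area = (32/2)·2.000²·sin(360°/32) = 12.49 mm²); Subtracting the remaining from the first: starting from the r=2 cylinder (12.49 mm²), the 20.5×30 cube at (3.5, 5) misses the remaining region (no effect); the r=2 cylinder at (0, 2.5) partially overlaps it — only the 3.22 mm² overlap (of its 12.49 mm²) is removed, clipping the outline — area = 9.27 mm²; the cylinder at (7.5, 6.5) does not reach this height (z outside [6, 20]); After the difference (first − rest): none of the subtracted shapes is present at this height, so the result so far is unchanged — area = 9.27 mm². Checking containment: the cross-section at z = 5.32 is a subset of the cross-section at z = 3.36.

entirely on top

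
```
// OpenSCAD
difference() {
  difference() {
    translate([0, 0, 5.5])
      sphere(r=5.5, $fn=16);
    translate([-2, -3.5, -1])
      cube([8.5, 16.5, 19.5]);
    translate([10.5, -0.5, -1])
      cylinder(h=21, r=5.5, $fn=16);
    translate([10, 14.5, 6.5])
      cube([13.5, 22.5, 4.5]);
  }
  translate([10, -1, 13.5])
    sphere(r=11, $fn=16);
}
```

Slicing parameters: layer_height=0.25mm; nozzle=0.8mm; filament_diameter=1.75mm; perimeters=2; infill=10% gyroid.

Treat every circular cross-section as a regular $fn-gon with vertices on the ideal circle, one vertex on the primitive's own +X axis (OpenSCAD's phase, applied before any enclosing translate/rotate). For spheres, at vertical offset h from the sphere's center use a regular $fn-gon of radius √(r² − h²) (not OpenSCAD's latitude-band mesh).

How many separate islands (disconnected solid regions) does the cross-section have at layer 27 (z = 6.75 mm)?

1

At z = 6.75 mm: the r=5.5 sphere contributes a regular 16-gon of circumradius √(5.5²−1.25²) = 5.356; the cube at (-2, -3.5) is present — its section is the full 8.5×16.5 rectangle; the r=5.5 cylinder at (10.5, -0.5) gives a regular 16-gon of circumradius 5.5 (constant along its height); the cube at (10, 14.5) (footprint 13.5×22.5) is included at this height; Subtracting the remaining from the first: starting from the r=5.5 sphere, the 8.5×16.5 cube at (-2, -3.5) partially overlaps it — only the 56.31 mm² overlap (of its 140.25 mm²) is removed, clipping the outline; the r=5.5 cylinder at (10.5, -0.5) misses the remaining region (no effect); the 13.5×22.5 cube at (10, 14.5) misses the remaining region (no effect) — 1 connected region; the r=11 sphere at (10, -1) slices to a regular 16-gon of circumradius 8.685 (√(r²−h²) with h=6.75 from center); After the difference (first − rest): starting from the result so far, the r=11 sphere at (10, -1) partially overlaps it — only the 1.61 mm² overlap (of its 230.95 mm²) is removed, clipping the outline — 1 connected region. Overall, the cross-section is a single solid region. Island count = 1.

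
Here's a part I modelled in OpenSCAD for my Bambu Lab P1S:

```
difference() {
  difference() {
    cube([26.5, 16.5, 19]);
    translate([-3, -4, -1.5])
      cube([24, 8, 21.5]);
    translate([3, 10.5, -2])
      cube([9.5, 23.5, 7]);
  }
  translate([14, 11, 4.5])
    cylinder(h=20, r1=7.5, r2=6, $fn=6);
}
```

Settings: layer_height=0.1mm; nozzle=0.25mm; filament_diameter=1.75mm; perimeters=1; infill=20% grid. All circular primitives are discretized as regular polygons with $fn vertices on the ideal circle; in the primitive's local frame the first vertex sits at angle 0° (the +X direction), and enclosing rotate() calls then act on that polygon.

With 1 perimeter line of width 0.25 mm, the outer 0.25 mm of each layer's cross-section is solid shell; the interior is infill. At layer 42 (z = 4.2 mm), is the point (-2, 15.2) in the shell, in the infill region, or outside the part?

At z = 4.2 mm: the 26.5×16.5 cube contributes its full rectangle; the cube at (-3, -4) is present — its section is the full 24×8 rectangle; the cube at (3, 10.5) (footprint 9.5×23.5) is included at this height; After the difference (first − rest): starting from the 26.5×16.5 cube, the 24×8 cube at (-3, -4) partially overlaps it — only the 84.00 mm² overlap (of its 192.00 mm²) is removed, clipping the outline; the 9.5×23.5 cube at (3, 10.5) partially overlaps it — only the 57.00 mm² overlap (of its 223.25 mm²) is removed, clipping the outline — 1 connected region; the cone at (14, 11) is absent (z outside [4.5, 24.5]); After the difference (first − rest): none of the subtracted shapes is present at this height, so that combined region is unchanged — 1 connected region. Overall, the cross-section is a single solid region. The nearest boundary edge runs (0.00, 4.00)→(0.00, 16.50); distance from the point to it = 2.00 mm. The point is not inside any of the regions above, so it lies outside the cross-section (2.00 mm from the nearest boundary).

outside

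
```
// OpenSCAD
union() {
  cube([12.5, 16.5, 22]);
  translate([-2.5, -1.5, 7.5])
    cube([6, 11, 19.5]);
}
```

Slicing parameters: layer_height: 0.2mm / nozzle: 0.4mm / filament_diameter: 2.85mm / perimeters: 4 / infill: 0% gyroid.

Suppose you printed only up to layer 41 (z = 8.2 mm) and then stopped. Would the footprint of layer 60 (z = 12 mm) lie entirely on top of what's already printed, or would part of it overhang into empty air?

entirely on top

Compare the two slices. At z = 8.2: the cube is present — its section is the full 12.5×16.5 rectangle (area 206.25 mm²); the 6×11 cube at (-2.5, -1.5) contributes its full rectangle (area 66.00 mm²); Combining (union): the regions partially overlap — summed areas 272.25 mm² minus the doubly-counted overlap 33.25 mm² gives 239.00 mm² — area = 239.00 mm². At z = 12: the cube (footprint 12.5×16.5) is included at this height (area 206.25 mm²); the cube at (-2.5, -1.5) is present — its section is the full 6×11 rectangle (area 66.00 mm²); Merging all regions: the regions partially overlap — summed areas 272.25 mm² minus the doubly-counted overlap 33.25 mm² gives 239.00 mm² — area = 239.00 mm². Checking containment: the cross-section at z = 12 is a subset of the cross-section at z = 8.2.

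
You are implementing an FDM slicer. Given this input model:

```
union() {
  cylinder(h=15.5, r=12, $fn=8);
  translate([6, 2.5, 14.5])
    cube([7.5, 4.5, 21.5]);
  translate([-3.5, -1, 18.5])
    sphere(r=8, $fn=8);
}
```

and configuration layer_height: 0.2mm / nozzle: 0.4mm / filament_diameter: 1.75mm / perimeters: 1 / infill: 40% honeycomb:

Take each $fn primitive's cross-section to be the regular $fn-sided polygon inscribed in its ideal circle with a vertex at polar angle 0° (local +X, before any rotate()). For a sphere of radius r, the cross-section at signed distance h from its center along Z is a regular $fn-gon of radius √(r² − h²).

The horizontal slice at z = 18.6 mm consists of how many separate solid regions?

At z = 18.6 mm: the cylinder does not reach this height (z outside [0, 15.5]); the 7.5×4.5 cube at (6, 2.5) contributes its full rectangle; the r=8 sphere at (-3.5, -1) slices to a regular 8-gon of circumradius 7.999 (√(r²−h²) with h=0.1 from center); Combining (union): the 2 present regions are separate (no shared area or edge), so areas and boundary lengths simply add and each stays a separate island — 2 connected regions. The result has 2 disconnected regions.

2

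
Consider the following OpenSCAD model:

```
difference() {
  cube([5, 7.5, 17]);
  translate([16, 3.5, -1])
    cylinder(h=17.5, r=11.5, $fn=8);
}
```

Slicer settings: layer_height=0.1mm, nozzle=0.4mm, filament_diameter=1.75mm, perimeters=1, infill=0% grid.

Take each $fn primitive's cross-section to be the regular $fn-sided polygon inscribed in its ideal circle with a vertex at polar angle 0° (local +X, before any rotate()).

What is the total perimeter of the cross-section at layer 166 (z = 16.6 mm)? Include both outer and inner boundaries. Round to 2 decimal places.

25.00 mm

At z = 16.6 mm: the cube is present — its section is the full 5×7.5 rectangle (perimeter 25.00 mm); the cylinder at (16, 3.5) is not intersected at this z (z outside [-1, 16.5]); Subtracting the remaining from the first: none of the subtracted shapes is present at this height, so the 5×7.5 cube is unchanged — boundary = 25.00 mm. Overall, the cross-section is a single solid region. Total boundary length (outer) = 25.00 mm.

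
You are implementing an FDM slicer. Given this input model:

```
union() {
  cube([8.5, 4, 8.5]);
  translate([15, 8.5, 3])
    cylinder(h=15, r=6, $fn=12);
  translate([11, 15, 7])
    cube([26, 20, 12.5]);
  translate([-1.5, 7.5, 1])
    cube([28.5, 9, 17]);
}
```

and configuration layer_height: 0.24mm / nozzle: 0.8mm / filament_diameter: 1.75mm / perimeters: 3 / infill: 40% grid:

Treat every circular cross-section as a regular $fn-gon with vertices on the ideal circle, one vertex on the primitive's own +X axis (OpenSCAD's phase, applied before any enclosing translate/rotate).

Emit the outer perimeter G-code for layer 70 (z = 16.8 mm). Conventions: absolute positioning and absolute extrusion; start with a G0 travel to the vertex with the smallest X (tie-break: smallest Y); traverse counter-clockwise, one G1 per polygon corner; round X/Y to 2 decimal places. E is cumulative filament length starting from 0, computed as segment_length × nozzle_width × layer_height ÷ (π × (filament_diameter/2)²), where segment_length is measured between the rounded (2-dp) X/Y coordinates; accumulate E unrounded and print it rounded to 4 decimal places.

At z = 16.8 mm: the cube is not intersected at this z (z outside [0, 8.5]); the r=6 cylinder at (15, 8.5) gives a regular 12-gon of circumradius 6 (constant along its height); the cube at (11, 15) (footprint 26×20) is included at this height; the 28.5×9 cube at (-1.5, 7.5) contributes its full rectangle; Taking the union: the regions partially overlap (shared area 89.73 mm²), so overlapping operands fuse into one piece — 1 connected region. The outline is a single polygon with 15 vertices. Extrusion per mm of travel: 0.8 × 0.24 / (π × 0.875²) = 0.079824. Accumulating E over each segment gives final E = 10.9447.

G0 X-1.50 Y7.50 Z16.80
G1 X9.27 Y7.50 E0.8597
G1 X9.80 Y5.50 E1.0249
G1 X12.00 Y3.30 E1.2732
G1 X15.00 Y2.50 E1.5211
G1 X18.00 Y3.30 E1.7689
G1 X20.20 Y5.50 E2.0173
G1 X20.73 Y7.50 E2.1824
G1 X27.00 Y7.50 E2.6829
G1 X27.00 Y15.00 E3.2816
G1 X37.00 Y15.00 E4.0798
G1 X37.00 Y35.00 E5.6763
G1 X11.00 Y35.00 E7.7518
G1 X11.00 Y16.50 E9.2285
G1 X-1.50 Y16.50 E10.2263
G1 X-1.50 Y7.50 E10.9447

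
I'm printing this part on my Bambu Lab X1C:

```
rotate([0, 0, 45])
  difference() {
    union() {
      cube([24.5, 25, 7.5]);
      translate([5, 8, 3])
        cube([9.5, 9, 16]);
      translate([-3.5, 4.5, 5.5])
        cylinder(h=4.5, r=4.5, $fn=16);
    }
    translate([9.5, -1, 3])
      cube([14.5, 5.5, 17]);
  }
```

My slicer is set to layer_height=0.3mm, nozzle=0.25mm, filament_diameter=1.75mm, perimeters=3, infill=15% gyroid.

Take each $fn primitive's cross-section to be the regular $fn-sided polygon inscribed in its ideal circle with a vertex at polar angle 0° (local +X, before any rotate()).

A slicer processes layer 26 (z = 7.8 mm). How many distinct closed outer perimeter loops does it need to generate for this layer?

2

At z = 7.8 mm: the cube is not intersected at this z (z outside [0, 7.5]); the cube at (5, 8) (footprint 9.5×9) is included at this height; the r=4.5 cylinder at (-3.5, 4.5) gives a regular 16-gon of circumradius 4.5 (constant along its height); Merging all regions: the 2 present regions are separate (no shared area or edge), so areas and boundary lengths simply add and each stays a separate island — 2 connected regions; the cube at (9.5, -1) is present — its section is the full 14.5×5.5 rectangle; After the difference (first − rest): starting from that combined region, the 14.5×5.5 cube at (9.5, -1) misses the remaining region (no effect) — 2 connected regions; (rotated 45° about Z; rotation is an isometry so areas/perimeters/island counts are preserved). The result has 2 disconnected regions.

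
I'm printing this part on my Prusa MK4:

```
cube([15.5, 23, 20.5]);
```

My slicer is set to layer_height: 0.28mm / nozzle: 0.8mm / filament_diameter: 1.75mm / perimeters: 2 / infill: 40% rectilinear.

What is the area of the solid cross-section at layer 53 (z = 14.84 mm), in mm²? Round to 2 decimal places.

At z = 14.84 mm: the cube (footprint 15.5×23) is included at this height (area 356.50 mm²). Overall, the cross-section is a single solid region. Net area = 356.50 mm².

356.50 mm²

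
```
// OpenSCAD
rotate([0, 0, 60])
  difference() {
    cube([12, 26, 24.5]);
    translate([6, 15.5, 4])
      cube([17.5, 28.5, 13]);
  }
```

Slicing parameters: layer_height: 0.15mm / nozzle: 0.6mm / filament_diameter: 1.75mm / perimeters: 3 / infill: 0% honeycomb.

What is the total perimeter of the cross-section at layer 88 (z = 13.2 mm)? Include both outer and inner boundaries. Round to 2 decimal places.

At z = 13.2 mm: the cube is present — its section is the full 12×26 rectangle (perimeter 76.00 mm); the 17.5×28.5 cube at (6, 15.5) contributes its full rectangle (perimeter 92.00 mm); After the difference (first − rest): starting from the 12×26 cube, the 17.5×28.5 cube at (6, 15.5) partially overlaps it — only the 63.00 mm² overlap (of its 498.75 mm²) is removed, clipping the outline — boundary = 76.00 mm; (whole slice rotated 60° about Z — lengths, areas and connectivity unchanged). Overall, the cross-section is a single solid region. Total boundary length (outer) = 76.00 mm.

76.00 mm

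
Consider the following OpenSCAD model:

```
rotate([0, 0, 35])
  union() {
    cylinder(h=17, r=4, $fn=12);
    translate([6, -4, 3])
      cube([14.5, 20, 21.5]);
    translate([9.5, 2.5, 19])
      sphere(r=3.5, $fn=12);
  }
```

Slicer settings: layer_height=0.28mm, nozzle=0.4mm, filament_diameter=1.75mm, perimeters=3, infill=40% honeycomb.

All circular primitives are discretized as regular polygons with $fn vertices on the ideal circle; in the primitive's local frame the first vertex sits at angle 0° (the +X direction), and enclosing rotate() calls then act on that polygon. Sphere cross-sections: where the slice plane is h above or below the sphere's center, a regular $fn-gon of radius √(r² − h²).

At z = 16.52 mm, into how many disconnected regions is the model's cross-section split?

2

At z = 16.52 mm: the r=4 cylinder contributes a regular 12-gon of circumradius 4; the cube at (6, -4) (footprint 14.5×20) is included at this height; the r=3.5 sphere at (9.5, 2.5) slices to a regular 12-gon of circumradius 2.470 (√(r²−h²) with h=2.48 from center); Merging all regions: the regions partially overlap (shared area 18.30 mm²), so overlapping operands fuse into one piece — 2 connected regions; (whole slice rotated 35° about Z — lengths, areas and connectivity unchanged). The result has 2 disconnected regions.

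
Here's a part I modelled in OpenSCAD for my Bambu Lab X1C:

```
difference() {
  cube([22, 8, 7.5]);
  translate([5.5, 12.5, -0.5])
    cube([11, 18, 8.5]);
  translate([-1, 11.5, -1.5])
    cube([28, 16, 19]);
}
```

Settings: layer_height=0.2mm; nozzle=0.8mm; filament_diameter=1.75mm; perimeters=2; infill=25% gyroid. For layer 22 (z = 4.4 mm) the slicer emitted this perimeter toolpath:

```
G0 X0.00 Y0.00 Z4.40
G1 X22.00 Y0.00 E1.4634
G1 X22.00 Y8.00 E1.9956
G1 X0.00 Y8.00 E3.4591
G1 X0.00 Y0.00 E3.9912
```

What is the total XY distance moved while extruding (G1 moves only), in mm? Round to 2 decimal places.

60.00 mm

Sum the Euclidean lengths of each G1 segment: total = 60.00 mm.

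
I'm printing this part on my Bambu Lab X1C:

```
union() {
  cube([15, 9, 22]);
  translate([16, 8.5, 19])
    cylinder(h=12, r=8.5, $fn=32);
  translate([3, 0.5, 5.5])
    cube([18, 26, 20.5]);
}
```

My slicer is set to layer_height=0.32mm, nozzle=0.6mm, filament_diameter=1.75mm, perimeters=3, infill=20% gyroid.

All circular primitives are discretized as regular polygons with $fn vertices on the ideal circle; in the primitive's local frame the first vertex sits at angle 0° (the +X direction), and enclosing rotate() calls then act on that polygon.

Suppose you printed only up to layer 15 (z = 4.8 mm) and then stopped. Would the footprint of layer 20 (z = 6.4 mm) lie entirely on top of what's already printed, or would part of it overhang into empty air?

part overhangs

Compare the two slices. At z = 4.8: the cube is present — its section is the full 15×9 rectangle (area 135.00 mm²); the cylinder at (16, 8.5) is not intersected at this z (z outside [19, 31]); the cube at (3, 0.5) is not intersected at this z (z outside [5.5, 26]); Taking the union: only the 15×9 cube is present, so the union is just that shape — area = 135.00 mm². At z = 6.4: the 15×9 cube contributes its full rectangle (area 135.00 mm²); the cylinder at (16, 8.5) is absent (z outside [19, 31]); the 18×26 cube at (3, 0.5) contributes its full rectangle (area 468.00 mm²); Combining (union): the regions partially overlap — summed areas 603.00 mm² minus the doubly-counted overlap 102.00 mm² gives 501.00 mm² — area = 501.00 mm². Checking containment: at z = 6.4 the cross-section extends beyond the z = 4.8 cross-section by about 366.00 mm².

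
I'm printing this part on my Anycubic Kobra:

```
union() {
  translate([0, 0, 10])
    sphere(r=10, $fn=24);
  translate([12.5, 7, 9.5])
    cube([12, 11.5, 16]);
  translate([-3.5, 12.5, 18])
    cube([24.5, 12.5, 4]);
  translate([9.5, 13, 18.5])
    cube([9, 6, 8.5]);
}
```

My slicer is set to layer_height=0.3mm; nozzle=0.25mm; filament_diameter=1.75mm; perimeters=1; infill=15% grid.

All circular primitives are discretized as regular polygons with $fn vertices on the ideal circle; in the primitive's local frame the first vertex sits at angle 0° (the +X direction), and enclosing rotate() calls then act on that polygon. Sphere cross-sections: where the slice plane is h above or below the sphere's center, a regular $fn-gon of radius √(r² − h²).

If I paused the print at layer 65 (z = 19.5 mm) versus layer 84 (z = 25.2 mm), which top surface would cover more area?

Layer 65 (z = 19.5): the sphere: section is a regular 24-gon, circumradius = √(r²−h²) = √(10²−9.5²) = 3.122 (area = (24/2)·3.122²·sin(360°/24) = 30.28 mm²); the 12×11.5 cube at (12.5, 7) contributes its full rectangle (area 138.00 mm²); the 24.5×12.5 cube at (-3.5, 12.5) contributes its full rectangle (area 306.25 mm²); the cube at (9.5, 13) (footprint 9×6) is included at this height (area 54.00 mm²); Taking the union: the regions partially overlap — summed areas 528.53 mm² minus the doubly-counted overlap 105.00 mm² gives 423.53 mm² — area = 423.53 mm². So its area = 423.53 mm². Layer 84 (z = 25.2): the sphere is not intersected at this z (|z−center|=15.200 > r=10); the cube at (12.5, 7) (footprint 12×11.5) is included at this height (area 138.00 mm²); the cube at (-3.5, 12.5) is absent (z outside [18, 22]); the cube at (9.5, 13) (footprint 9×6) is included at this height (area 54.00 mm²); Taking the union: the regions partially overlap — summed areas 192.00 mm² minus the doubly-counted overlap 33.00 mm² gives 159.00 mm² — area = 159.00 mm². So its area = 159.00 mm². Layer 65 is larger (423.53 vs 159.00 mm²).

layer 65 (z = 19.5 mm)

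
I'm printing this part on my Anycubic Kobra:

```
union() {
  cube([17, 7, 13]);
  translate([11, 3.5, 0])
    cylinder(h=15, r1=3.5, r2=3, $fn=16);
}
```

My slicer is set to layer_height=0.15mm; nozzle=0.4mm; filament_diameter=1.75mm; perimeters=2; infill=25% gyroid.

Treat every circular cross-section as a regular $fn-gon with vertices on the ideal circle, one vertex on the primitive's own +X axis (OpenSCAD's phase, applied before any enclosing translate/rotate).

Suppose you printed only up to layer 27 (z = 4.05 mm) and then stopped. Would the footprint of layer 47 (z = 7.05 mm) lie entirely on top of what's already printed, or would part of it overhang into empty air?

entirely on top

Compare the two slices. At z = 4.05: the cube (footprint 17×7) is included at this height (area 119.00 mm²); the cone at (11, 3.5): at t=0.270 of its height the radius interpolates to r₁+(r₂−r₁)t = 3.365, giving a regular 16-gon of that circumradius (area = (16/2)·3.365²·sin(360°/16) = 34.67 mm²); Combining (union): the cone at (11, 3.5) lies entirely inside the 17×7 cube, so the union is just the 17×7 cube — area = 119.00 mm². At z = 7.05: the 17×7 cube contributes its full rectangle (area 119.00 mm²); the cone at (11, 3.5) (r1=3.5→r2=3) has section circumradius 3.265 here — a regular 16-gon (area = (16/2)·3.265²·sin(360°/16) = 32.64 mm²); Taking the union: the cone at (11, 3.5) lies entirely inside the 17×7 cube, so the union is just the 17×7 cube — area = 119.00 mm². Checking containment: the cross-section at z = 7.05 is a subset of the cross-section at z = 4.05.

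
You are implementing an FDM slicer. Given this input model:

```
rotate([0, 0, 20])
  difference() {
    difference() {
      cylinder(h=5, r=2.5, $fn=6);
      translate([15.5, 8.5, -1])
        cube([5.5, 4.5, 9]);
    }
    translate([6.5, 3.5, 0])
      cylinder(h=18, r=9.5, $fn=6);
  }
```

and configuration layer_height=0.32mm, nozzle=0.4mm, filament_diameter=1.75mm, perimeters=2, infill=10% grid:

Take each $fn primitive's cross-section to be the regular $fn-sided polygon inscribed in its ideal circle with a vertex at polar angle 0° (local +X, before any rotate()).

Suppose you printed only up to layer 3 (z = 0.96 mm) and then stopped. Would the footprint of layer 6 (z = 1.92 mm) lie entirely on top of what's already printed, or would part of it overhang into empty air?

entirely on top

Compare the two slices. At z = 0.96: the r=2.5 cylinder contributes a regular 6-gon of circumradius 2.5 (area = (6/2)·2.500²·sin(360°/6) = 16.24 mm²); the cube at (15.5, 8.5) is present — its section is the full 5.5×4.5 rectangle (area 24.75 mm²); Taking the first minus the rest: starting from the r=2.5 cylinder (16.24 mm²), the 5.5×4.5 cube at (15.5, 8.5) misses the remaining region (no effect) — area = 16.24 mm²; the r=9.5 cylinder at (6.5, 3.5) contributes a regular 6-gon of circumradius 9.5 (area = (6/2)·9.500²·sin(360°/6) = 234.48 mm²); Taking the first minus the rest: starting from that combined region (16.24 mm²), the r=9.5 cylinder at (6.5, 3.5) partially overlaps it — only the 11.94 mm² overlap (of its 234.48 mm²) is removed, clipping the outline — area = 4.29 mm²; (whole slice rotated 20° about Z — lengths, areas and connectivity unchanged). At z = 1.92: the r=2.5 cylinder gives a regular 6-gon of circumradius 2.5 (constant along its height) (area = (6/2)·2.500²·sin(360°/6) = 16.24 mm²); the cube at (15.5, 8.5) (footprint 5.5×4.5) is included at this height (area 24.75 mm²); Subtracting the remaining from the first: starting from the r=2.5 cylinder (16.24 mm²), the 5.5×4.5 cube at (15.5, 8.5) misses the remaining region (no effect) — area = 16.24 mm²; the r=9.5 cylinder at (6.5, 3.5) gives a regular 6-gon of circumradius 9.5 (constant along its height) (area = (6/2)·9.500²·sin(360°/6) = 234.48 mm²); Taking the first minus the rest: starting from that combined region (16.24 mm²), the r=9.5 cylinder at (6.5, 3.5) partially overlaps it — only the 11.94 mm² overlap (of its 234.48 mm²) is removed, clipping the outline — area = 4.29 mm²; (whole slice rotated 20° about Z — lengths, areas and connectivity unchanged). Checking containment: the cross-section at z = 1.92 is a subset of the cross-section at z = 0.96.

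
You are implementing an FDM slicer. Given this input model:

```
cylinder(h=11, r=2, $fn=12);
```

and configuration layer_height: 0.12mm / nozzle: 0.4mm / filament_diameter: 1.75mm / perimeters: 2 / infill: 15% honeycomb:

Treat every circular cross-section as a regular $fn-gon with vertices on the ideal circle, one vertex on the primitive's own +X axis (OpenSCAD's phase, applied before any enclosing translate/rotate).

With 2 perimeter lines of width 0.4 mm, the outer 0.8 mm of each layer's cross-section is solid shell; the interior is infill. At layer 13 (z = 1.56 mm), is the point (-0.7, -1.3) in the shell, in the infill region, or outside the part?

shell

At z = 1.56 mm: the cylinder: section is a regular 12-gon, circumradius r=2. Overall, the cross-section is a single solid region. The nearest boundary edge runs (-1.00, -1.73)→(-0.00, -2.00); distance from the point to it = 0.49 mm. The point is inside the cross-section, 0.49 mm from the nearest boundary — within the 0.8 mm shell band (2 × 0.4).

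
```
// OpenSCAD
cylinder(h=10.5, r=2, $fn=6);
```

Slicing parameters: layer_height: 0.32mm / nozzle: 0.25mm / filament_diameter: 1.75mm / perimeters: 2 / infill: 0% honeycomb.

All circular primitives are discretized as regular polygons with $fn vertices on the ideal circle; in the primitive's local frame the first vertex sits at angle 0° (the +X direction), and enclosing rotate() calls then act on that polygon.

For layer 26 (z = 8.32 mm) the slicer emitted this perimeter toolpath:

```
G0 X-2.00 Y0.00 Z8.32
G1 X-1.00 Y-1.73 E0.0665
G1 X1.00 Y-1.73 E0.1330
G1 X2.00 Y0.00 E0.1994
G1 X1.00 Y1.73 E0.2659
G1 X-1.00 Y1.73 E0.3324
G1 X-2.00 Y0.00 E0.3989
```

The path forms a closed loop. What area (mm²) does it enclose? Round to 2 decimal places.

Apply the shoelace formula to the sequence of (X, Y) vertices; enclosed area = 10.38 mm².

10.38 mm²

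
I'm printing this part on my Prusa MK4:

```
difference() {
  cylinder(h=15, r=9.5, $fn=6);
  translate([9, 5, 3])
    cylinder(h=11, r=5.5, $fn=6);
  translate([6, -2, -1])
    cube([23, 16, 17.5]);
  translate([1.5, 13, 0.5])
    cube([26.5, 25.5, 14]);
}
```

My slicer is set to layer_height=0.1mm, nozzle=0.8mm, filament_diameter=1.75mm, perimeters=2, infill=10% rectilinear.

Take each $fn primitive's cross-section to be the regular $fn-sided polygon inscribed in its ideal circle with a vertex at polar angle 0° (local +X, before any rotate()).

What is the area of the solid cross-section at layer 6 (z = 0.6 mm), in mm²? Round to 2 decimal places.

218.02 mm²

At z = 0.6 mm: the cylinder: section is a regular 6-gon, circumradius r=9.5 (area = (6/2)·9.500²·sin(360°/6) = 234.48 mm²); the cylinder at (9, 5) is not intersected at this z (z outside [3, 14]); the 23×16 cube at (6, -2) contributes its full rectangle (area 368.00 mm²); the 26.5×25.5 cube at (1.5, 13) contributes its full rectangle (area 675.75 mm²); Subtracting the remaining from the first: starting from the r=9.5 cylinder (234.48 mm²), the 23×16 cube at (6, -2) partially overlaps it — only the 16.45 mm² overlap (of its 368.00 mm²) is removed, clipping the outline; the 26.5×25.5 cube at (1.5, 13) misses the remaining region (no effect) — area = 218.02 mm². Overall, the cross-section is a single solid region. Net area = 218.02 mm².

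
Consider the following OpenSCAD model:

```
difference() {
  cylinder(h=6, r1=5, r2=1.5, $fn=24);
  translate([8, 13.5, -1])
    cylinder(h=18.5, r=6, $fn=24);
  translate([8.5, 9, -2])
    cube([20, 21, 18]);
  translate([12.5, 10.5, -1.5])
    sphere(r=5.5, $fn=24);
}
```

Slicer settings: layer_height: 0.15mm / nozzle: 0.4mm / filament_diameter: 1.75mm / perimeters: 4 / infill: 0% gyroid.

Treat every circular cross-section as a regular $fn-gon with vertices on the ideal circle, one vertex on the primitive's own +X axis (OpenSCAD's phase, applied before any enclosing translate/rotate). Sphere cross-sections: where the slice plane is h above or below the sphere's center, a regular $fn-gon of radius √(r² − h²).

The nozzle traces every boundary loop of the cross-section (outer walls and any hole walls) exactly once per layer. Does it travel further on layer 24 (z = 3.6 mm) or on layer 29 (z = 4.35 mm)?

Layer 24 (z = 3.6): the cone: at t=0.600 of its height the radius interpolates to r₁+(r₂−r₁)t = 2.900, giving a regular 24-gon of that circumradius (perimeter = 2·24·2.900·sin(180°/24) = 18.17 mm); the cylinder at (8, 13.5): section is a regular 24-gon, circumradius r=6 (perimeter = 2·24·6.000·sin(180°/24) = 37.59 mm); the 20×21 cube at (8.5, 9) contributes its full rectangle (perimeter 82.00 mm); the r=5.5 sphere at (12.5, 10.5) slices to a regular 24-gon of circumradius 2.059 (√(r²−h²) with h=5.1 from center) (perimeter = 2·24·2.059·sin(180°/24) = 12.90 mm); Subtracting the remaining from the first: starting from the cone, the r=6 cylinder at (8, 13.5) misses the remaining region (no effect); the 20×21 cube at (8.5, 9) misses the remaining region (no effect); the r=5.5 sphere at (12.5, 10.5) misses the remaining region (no effect) — boundary = 18.17 mm. So its perimeter = 18.17 mm. Layer 29 (z = 4.35): the cone contributes a regular 24-gon of circumradius 2.462 (interpolated between r1=5 and r2=1.5 at t=0.725) (perimeter = 2·24·2.462·sin(180°/24) = 15.43 mm); the r=6 cylinder at (8, 13.5) contributes a regular 24-gon of circumradius 6 (perimeter = 2·24·6.000·sin(180°/24) = 37.59 mm); the cube at (8.5, 9) (footprint 20×21) is included at this height (perimeter 82.00 mm); the sphere at (12.5, 10.5) is not intersected at this z (|z−center|=5.850 > r=5.5); After the difference (first − rest): starting from the cone, the r=6 cylinder at (8, 13.5) misses the remaining region (no effect); the 20×21 cube at (8.5, 9) misses the remaining region (no effect) — boundary = 15.43 mm. So its perimeter = 15.43 mm. Layer 24 is larger (18.17 vs 15.43 mm).

layer 24 (z = 3.6 mm)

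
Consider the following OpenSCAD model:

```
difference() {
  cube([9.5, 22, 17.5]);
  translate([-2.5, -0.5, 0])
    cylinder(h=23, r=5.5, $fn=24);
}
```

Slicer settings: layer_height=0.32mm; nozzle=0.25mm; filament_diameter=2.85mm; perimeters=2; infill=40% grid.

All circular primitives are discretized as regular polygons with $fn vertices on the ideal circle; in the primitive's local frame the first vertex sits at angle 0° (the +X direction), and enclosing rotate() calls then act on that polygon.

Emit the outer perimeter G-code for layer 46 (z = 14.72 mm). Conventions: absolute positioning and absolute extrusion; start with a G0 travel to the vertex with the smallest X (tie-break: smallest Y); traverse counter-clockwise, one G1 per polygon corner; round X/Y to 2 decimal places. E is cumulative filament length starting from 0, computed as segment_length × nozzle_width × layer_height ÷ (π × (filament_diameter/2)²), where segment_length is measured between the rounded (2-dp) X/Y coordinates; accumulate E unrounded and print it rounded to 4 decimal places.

G0 X0.00 Y4.37 Z14.72
G1 X0.25 Y4.26 E0.0034
G1 X1.39 Y3.39 E0.0214
G1 X2.26 Y2.25 E0.0394
G1 X2.81 Y0.92 E0.0574
G1 X2.93 Y0.00 E0.0691
G1 X9.50 Y0.00 E0.1515
G1 X9.50 Y22.00 E0.4274
G1 X0.00 Y22.00 E0.5465
G1 X0.00 Y4.37 E0.7676

At z = 14.72 mm: the cube (footprint 9.5×22) is included at this height; the cylinder at (-2.5, -0.5): section is a regular 24-gon, circumradius r=5.5; Subtracting the remaining from the first: starting from the 9.5×22 cube, the r=5.5 cylinder at (-2.5, -0.5) partially overlaps it — only the 8.83 mm² overlap (of its 93.95 mm²) is removed, clipping the outline — 1 connected region. The outline is a single polygon with 9 vertices. Extrusion per mm of travel: 0.25 × 0.32 / (π × 1.425²) = 0.012540. Accumulating E over each segment gives final E = 0.7676.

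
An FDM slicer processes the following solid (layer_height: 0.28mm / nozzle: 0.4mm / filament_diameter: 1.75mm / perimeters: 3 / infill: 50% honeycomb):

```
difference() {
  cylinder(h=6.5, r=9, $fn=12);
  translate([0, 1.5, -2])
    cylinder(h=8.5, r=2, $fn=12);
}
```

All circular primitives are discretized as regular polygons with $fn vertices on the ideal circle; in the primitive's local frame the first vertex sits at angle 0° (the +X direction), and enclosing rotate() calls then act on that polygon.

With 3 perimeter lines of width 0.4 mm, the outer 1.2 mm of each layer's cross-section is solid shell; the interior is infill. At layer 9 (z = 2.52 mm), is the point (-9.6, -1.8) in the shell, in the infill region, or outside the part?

At z = 2.52 mm: the r=9 cylinder gives a regular 12-gon of circumradius 9 (constant along its height); the cylinder at (0, 1.5): section is a regular 12-gon, circumradius r=2; After the difference (first − rest): starting from the r=9 cylinder, the r=2 cylinder at (0, 1.5) lies wholly inside it (removes its full 12.00 mm² and its 12.42 mm outline becomes a hole wall) — 1 connected region with 1 hole. Overall, the cross-section is one region with 1 hole. The nearest boundary edge runs (-7.79, -4.50)→(-9.00, 0.00); distance from the point to it = 1.05 mm. The point is not inside any of the regions above, so it lies outside the cross-section (1.05 mm from the nearest boundary).

outside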